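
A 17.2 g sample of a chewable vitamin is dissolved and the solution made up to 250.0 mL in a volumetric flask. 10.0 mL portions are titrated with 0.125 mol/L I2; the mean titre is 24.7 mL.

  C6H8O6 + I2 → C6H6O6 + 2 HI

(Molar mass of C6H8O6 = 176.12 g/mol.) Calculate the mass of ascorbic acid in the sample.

13.6 g

n(I2) per titration = 0.0247 × 0.125 = 3.09 × 10^-3 mol
n(C6H8O6) in each aliquot = 3.09 × 10^-3 mol (1:1 ratio)
n(C6H8O6) in the whole flask = 3.09 × 10^-3 × 250.0/10.0 = 0.0772 mol
mass of C6H8O6 = 0.0772 × 176.12 = 13.6 g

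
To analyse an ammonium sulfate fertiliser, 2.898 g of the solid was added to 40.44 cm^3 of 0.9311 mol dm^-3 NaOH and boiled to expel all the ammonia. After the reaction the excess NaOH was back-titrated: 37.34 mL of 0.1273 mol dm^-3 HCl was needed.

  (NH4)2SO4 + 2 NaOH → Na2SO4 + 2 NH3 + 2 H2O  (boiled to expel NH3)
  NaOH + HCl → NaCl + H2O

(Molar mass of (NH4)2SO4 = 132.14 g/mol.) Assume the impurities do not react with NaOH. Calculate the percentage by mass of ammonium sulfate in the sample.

75.01 %

n(NaOH) added = 0.04044 × 0.9311 = 0.03765 mol
n(HCl) used in back-titration = 0.03734 × 0.1273 = 4.753 × 10^-3 mol
n(NaOH) left over = 4.753 × 10^-3 mol (1:1 ratio)
n(NaOH) consumed by analyte = 0.03765 − 4.753 × 10^-3 = 0.03290 mol
From the 1:2 ratio, n((NH4)2SO4) = 1/2 × 0.03290 = 0.01645 mol
mass of (NH4)2SO4 = 0.01645 × 132.14 = 2.174 g
% (NH4)2SO4 = 2.174 / 2.898 × 100 = 75.01 %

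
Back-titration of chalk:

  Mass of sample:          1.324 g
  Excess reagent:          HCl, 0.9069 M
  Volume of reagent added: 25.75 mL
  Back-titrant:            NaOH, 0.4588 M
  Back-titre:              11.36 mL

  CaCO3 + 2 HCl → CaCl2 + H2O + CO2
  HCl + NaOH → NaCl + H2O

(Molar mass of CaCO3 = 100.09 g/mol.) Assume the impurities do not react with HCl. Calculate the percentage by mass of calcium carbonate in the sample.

68.57 %

n(HCl) added = 0.02575 × 0.9069 = 0.02335 mol
n(NaOH) used in back-titration = 0.01136 × 0.4588 = 5.212 × 10^-3 mol
n(HCl) left over = 5.212 × 10^-3 mol (1:1 ratio)
n(HCl) consumed by analyte = 0.02335 − 5.212 × 10^-3 = 0.01814 mol
From the 1:2 ratio, n(CaCO3) = 1/2 × 0.01814 = 9.070 × 10^-3 mol
mass of CaCO3 = 9.070 × 10^-3 × 100.09 = 0.9079 g
% CaCO3 = 0.9079 / 1.324 × 100 = 68.57 %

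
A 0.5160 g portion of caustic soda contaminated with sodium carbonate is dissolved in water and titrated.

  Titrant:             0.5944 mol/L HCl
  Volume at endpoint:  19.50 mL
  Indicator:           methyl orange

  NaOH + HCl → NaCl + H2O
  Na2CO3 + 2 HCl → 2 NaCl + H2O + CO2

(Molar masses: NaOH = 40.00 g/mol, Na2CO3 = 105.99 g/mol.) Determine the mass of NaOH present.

0.3024 g

n(HCl) = 0.01950 × 0.5944 = 0.01159 mol
Let x = n(NaOH), y = n(Na2CO3).
Titrant: 1x + 2y = 0.01159;  mass: 40.00x + 105.99y = 0.5160
Solving, x = 7.561 × 10^-3 mol, y = 2.015 × 10^-3 mol
mass of NaOH = 7.561 × 10^-3 × 40.00 = 0.3024 g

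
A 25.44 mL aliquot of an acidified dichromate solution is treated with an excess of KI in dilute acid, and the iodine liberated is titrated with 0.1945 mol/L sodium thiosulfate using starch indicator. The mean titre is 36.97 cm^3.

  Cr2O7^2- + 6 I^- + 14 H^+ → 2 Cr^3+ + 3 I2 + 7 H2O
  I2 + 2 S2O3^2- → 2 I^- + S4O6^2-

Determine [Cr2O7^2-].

n(S2O3^2-) = 0.03697 × 0.1945 = 7.191 × 10^-3 mol
n(I2) = n(S2O3^2-)/2 = 3.595 × 10^-3 mol
From the 1:3 ratio, n(Cr2O7^2-) in the aliquot = 1/3 × 3.595 × 10^-3 = 1.198 × 10^-3 mol
[Cr2O7^2-] = 1.198 × 10^-3 / 0.02544 = 0.04711 mol/L

0.04711 mol/L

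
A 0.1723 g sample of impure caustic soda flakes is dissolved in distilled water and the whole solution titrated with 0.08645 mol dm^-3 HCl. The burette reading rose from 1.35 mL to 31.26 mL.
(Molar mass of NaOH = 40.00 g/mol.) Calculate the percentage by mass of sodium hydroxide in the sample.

60.03 %

NaOH + HCl → NaCl + H2O
n(HCl) = 0.02991 L × 0.08645 mol/L = 2.586 × 10^-3 mol
n(NaOH) = 2.586 × 10^-3 mol (1:1 ratio)
mass of NaOH = 2.586 × 10^-3 × 40.00 g/mol = 0.1034 g
% NaOH = 0.1034 / 0.1723 × 100 = 60.03 %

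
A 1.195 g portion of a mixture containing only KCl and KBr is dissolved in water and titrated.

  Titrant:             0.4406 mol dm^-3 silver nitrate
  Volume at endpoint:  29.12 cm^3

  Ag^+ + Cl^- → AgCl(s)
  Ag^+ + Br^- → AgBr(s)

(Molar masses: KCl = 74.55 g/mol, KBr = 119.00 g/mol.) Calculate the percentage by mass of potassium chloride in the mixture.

n(AgNO3) = 0.02912 × 0.4406 = 0.01283 mol
Let x = n(KCl), y = n(KBr).
Titrant: 1x + 1y = 0.01283;  mass: 74.55x + 119.00y = 1.195
Solving, x = 7.465 × 10^-3 mol, y = 5.366 × 10^-3 mol
mass of KCl = 7.465 × 10^-3 × 74.55 = 0.5565 g
% KCl = 0.5565 / 1.195 × 100 = 46.57 %

46.57 %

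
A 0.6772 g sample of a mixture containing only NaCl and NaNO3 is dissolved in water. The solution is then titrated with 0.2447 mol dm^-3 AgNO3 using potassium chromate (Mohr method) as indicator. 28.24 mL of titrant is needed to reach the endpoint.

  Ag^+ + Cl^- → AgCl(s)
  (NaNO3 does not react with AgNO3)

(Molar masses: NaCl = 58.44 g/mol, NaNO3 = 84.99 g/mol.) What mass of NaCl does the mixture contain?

0.4038 g

n(AgNO3) = 0.02824 × 0.2447 = 6.910 × 10^-3 mol
Let x = n(NaCl), y = n(NaNO3).
Titrant: 1x = 6.910 × 10^-3;  mass: 58.44x + 84.99y = 0.6772
Solving, x = 6.910 × 10^-3 mol, y = 3.216 × 10^-3 mol
mass of NaCl = 6.910 × 10^-3 × 58.44 = 0.4038 g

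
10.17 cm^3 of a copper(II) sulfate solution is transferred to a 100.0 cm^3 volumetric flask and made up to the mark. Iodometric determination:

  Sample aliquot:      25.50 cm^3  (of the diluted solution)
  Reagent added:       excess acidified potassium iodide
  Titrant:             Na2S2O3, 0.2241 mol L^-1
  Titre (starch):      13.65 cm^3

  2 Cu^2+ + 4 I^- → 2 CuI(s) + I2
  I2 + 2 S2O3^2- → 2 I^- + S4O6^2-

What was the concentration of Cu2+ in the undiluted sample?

1.180 mol/L

n(S2O3^2-) = 0.01365 × 0.2241 = 3.059 × 10^-3 mol
n(I2) = n(S2O3^2-)/2 = 1.529 × 10^-3 mol
From the 2:1 ratio, n(Cu2+) in the aliquot = 2/1 × 1.529 × 10^-3 = 3.059 × 10^-3 mol
[Cu2+]_dilute = 3.059 × 10^-3 / 0.02550 = 0.1200 mol/L
[Cu2+]_original = 0.1200 × 100.0/10.17 = 1.180 mol/L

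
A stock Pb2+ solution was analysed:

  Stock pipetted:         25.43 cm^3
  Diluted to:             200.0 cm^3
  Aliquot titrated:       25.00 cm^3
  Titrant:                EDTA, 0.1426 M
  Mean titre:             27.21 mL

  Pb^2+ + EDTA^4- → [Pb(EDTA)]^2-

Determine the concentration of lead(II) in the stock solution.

n(EDTA) = 0.02721 × 0.1426 = 3.880 × 10^-3 mol
n(Pb2+) in the aliquot = 3.880 × 10^-3 mol (1:1 ratio)
[Pb2+]_dilute = 3.880 × 10^-3 / 0.02500 = 0.1552 mol/L
Dilution factor = 200.0 / 25.43 = 7.865
[Pb2+]_stock = 0.1552 × 7.865 = 1.221 mol/L

1.221 M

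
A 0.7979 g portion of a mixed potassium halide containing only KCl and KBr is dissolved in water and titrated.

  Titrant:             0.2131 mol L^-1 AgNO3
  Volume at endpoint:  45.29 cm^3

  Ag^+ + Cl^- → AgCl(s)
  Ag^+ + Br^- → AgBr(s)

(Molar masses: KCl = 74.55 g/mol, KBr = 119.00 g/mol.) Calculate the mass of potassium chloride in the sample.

0.5880 g

n(AgNO3) = 0.04529 × 0.2131 = 9.651 × 10^-3 mol
Let x = n(KCl), y = n(KBr).
Titrant: 1x + 1y = 9.651 × 10^-3;  mass: 74.55x + 119.00y = 0.7979
Solving, x = 7.888 × 10^-3 mol, y = 1.764 × 10^-3 mol
mass of KCl = 7.888 × 10^-3 × 74.55 = 0.5880 g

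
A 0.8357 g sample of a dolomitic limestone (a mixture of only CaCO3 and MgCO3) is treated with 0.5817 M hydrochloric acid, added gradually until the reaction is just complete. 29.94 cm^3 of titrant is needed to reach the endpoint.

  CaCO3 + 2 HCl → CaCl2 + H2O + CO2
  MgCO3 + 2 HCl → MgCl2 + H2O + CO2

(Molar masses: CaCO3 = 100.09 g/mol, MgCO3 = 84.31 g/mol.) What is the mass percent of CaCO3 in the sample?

n(HCl) = 0.02994 × 0.5817 = 0.01742 mol
Let x = n(CaCO3), y = n(MgCO3).
Titrant: 2x + 2y = 0.01742;  mass: 100.09x + 84.31y = 0.8357
Solving, x = 6.434 × 10^-3 mol, y = 2.274 × 10^-3 mol
mass of CaCO3 = 6.434 × 10^-3 × 100.09 = 0.6440 g
% CaCO3 = 0.6440 / 0.8357 × 100 = 77.06 %

77.06 %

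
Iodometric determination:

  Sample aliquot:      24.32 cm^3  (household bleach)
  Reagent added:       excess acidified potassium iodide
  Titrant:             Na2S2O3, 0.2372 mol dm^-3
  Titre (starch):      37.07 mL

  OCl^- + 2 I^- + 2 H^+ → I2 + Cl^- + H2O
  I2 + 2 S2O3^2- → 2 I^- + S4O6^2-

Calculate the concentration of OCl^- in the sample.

n(S2O3^2-) = 0.03707 × 0.2372 = 8.793 × 10^-3 mol
n(I2) = n(S2O3^2-)/2 = 4.397 × 10^-3 mol
n(OCl^-) in the aliquot = 4.397 × 10^-3 mol (1:1 ratio)
[OCl^-] = 4.397 × 10^-3 / 0.02432 = 0.1808 mol/L

0.1808 mol/L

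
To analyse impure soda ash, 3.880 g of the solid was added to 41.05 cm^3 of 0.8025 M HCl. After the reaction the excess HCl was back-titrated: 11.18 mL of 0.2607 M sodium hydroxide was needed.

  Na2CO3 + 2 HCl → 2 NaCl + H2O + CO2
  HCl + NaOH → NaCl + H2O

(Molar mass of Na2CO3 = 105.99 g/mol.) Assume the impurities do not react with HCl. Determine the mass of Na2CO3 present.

n(HCl) added = 0.04105 × 0.8025 = 0.03294 mol
n(NaOH) used in back-titration = 0.01118 × 0.2607 = 2.915 × 10^-3 mol
n(HCl) left over = 2.915 × 10^-3 mol (1:1 ratio)
n(HCl) consumed by analyte = 0.03294 − 2.915 × 10^-3 = 0.03003 mol
From the 1:2 ratio, n(Na2CO3) = 1/2 × 0.03003 = 0.01501 mol
mass of Na2CO3 = 0.01501 × 105.99 = 1.591 g

1.591 g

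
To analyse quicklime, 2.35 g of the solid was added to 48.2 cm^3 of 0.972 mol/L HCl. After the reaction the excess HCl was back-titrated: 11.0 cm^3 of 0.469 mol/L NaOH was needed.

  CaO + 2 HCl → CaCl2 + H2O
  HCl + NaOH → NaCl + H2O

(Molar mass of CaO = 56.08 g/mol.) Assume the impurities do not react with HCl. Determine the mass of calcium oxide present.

n(HCl) added = 0.0482 × 0.972 = 0.0469 mol
n(NaOH) used in back-titration = 0.0110 × 0.469 = 5.16 × 10^-3 mol
n(HCl) left over = 5.16 × 10^-3 mol (1:1 ratio)
n(HCl) consumed by analyte = 0.0469 − 5.16 × 10^-3 = 0.0417 mol
From the 1:2 ratio, n(CaO) = 1/2 × 0.0417 = 0.0208 mol
mass of CaO = 0.0208 × 56.08 = 1.17 g

1.17 g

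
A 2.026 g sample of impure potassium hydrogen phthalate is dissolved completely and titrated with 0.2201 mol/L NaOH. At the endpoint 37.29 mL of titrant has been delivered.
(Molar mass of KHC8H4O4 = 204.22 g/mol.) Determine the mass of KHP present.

1.676 g

KHC8H4O4 + NaOH → KNaC8H4O4 + H2O
n(NaOH) = 0.03729 L × 0.2201 mol/L = 8.208 × 10^-3 mol
n(KHC8H4O4) = 8.208 × 10^-3 mol (1:1 ratio)
mass of KHC8H4O4 = 8.208 × 10^-3 × 204.22 g/mol = 1.676 g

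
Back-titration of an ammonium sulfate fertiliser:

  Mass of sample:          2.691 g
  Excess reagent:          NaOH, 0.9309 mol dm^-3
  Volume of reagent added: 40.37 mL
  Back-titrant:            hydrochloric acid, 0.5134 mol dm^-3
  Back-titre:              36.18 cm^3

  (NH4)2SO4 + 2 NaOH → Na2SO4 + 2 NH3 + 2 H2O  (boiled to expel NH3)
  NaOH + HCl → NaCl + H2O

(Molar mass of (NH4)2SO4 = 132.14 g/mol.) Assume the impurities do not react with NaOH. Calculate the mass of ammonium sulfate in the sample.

1.256 g

n(NaOH) added = 0.04037 × 0.9309 = 0.03758 mol
n(HCl) used in back-titration = 0.03618 × 0.5134 = 0.01857 mol
n(NaOH) left over = 0.01857 mol (1:1 ratio)
n(NaOH) consumed by analyte = 0.03758 − 0.01857 = 0.01901 mol
From the 1:2 ratio, n((NH4)2SO4) = 1/2 × 0.01901 = 9.503 × 10^-3 mol
mass of (NH4)2SO4 = 9.503 × 10^-3 × 132.14 = 1.256 g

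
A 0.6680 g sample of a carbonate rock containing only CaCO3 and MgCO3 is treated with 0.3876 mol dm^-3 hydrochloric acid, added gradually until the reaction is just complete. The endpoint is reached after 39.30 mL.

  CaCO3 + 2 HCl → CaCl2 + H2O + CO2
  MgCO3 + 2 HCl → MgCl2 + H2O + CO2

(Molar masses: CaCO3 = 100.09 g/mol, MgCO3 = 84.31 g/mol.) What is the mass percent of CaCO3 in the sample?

n(HCl) = 0.03930 × 0.3876 = 0.01523 mol
Let x = n(CaCO3), y = n(MgCO3).
Titrant: 2x + 2y = 0.01523;  mass: 100.09x + 84.31y = 0.6680
Solving, x = 1.639 × 10^-3 mol, y = 5.977 × 10^-3 mol
mass of CaCO3 = 1.639 × 10^-3 × 100.09 = 0.1641 g
% CaCO3 = 0.1641 / 0.6680 × 100 = 24.56 %

24.56 %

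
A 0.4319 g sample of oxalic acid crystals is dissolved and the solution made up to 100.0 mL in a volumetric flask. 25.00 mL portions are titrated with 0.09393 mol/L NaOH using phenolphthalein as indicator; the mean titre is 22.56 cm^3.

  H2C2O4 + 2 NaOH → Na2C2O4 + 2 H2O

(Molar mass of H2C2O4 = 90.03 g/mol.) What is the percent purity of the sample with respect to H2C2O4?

88.34 %

n(NaOH) per titration = 0.02256 × 0.09393 = 2.119 × 10^-3 mol
From the 1:2 ratio, n(H2C2O4) in each aliquot = 1/2 × 2.119 × 10^-3 = 1.060 × 10^-3 mol
n(H2C2O4) in the whole flask = 1.060 × 10^-3 × 100.0/25.00 = 4.238 × 10^-3 mol
mass of H2C2O4 = 4.238 × 10^-3 × 90.03 = 0.3816 g
% H2C2O4 = 0.3816 / 0.4319 × 100 = 88.34 %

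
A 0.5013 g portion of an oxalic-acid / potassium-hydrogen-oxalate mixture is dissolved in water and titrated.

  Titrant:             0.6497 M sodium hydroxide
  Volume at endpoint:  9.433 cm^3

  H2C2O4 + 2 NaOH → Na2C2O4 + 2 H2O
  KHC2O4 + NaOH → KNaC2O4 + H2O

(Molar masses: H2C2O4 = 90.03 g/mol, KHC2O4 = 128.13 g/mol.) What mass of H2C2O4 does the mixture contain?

0.1538 g

n(NaOH) = 0.009433 × 0.6497 = 6.129 × 10^-3 mol
Let x = n(H2C2O4), y = n(KHC2O4).
Titrant: 2x + 1y = 6.129 × 10^-3;  mass: 90.03x + 128.13y = 0.5013
Solving, x = 1.708 × 10^-3 mol, y = 2.712 × 10^-3 mol
mass of H2C2O4 = 1.708 × 10^-3 × 90.03 = 0.1538 g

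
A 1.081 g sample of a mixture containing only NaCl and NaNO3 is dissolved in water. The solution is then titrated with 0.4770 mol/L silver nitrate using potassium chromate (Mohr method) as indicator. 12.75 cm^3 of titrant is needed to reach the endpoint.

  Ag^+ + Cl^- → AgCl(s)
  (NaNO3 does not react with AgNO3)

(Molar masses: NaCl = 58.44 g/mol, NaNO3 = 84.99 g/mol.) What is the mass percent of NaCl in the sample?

n(AgNO3) = 0.01275 × 0.4770 = 6.082 × 10^-3 mol
Let x = n(NaCl), y = n(NaNO3).
Titrant: 1x = 6.082 × 10^-3;  mass: 58.44x + 84.99y = 1.081
Solving, x = 6.082 × 10^-3 mol, y = 8.537 × 10^-3 mol
mass of NaCl = 6.082 × 10^-3 × 58.44 = 0.3554 g
% NaCl = 0.3554 / 1.081 × 100 = 32.88 %

32.88 %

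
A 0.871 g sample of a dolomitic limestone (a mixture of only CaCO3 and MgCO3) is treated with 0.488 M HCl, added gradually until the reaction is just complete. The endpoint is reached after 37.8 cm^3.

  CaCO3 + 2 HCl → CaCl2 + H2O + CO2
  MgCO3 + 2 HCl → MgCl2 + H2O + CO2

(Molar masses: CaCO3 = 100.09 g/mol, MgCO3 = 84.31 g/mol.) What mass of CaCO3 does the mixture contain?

n(HCl) = 0.0378 × 0.488 = 0.0184 mol
Let x = n(CaCO3), y = n(MgCO3).
Titrant: 2x + 2y = 0.0184;  mass: 100.09x + 84.31y = 0.871
Solving, x = 5.92 × 10^-3 mol, y = 3.30 × 10^-3 mol
mass of CaCO3 = 5.92 × 10^-3 × 100.09 = 0.592 g

0.592 g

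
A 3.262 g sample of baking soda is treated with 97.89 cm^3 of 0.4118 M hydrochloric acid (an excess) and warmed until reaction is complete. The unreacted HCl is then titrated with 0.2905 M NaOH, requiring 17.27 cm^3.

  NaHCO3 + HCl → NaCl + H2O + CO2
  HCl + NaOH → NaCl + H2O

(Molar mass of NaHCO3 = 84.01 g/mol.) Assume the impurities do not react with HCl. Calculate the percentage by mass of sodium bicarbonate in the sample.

90.90 %

n(HCl) added = 0.09789 × 0.4118 = 0.04031 mol
n(NaOH) used in back-titration = 0.01727 × 0.2905 = 5.017 × 10^-3 mol
n(HCl) left over = 5.017 × 10^-3 mol (1:1 ratio)
n(HCl) consumed by analyte = 0.04031 − 5.017 × 10^-3 = 0.03529 mol
n(NaHCO3) = 0.03529 mol (1:1 ratio)
mass of NaHCO3 = 0.03529 × 84.01 = 2.965 g
% NaHCO3 = 2.965 / 3.262 × 100 = 90.90 %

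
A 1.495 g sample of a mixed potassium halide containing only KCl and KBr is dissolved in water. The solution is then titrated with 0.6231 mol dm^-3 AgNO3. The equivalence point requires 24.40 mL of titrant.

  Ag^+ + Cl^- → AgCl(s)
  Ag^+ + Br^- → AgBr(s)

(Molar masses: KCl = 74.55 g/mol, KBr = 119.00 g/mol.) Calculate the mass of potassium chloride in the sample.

n(AgNO3) = 0.02440 × 0.6231 = 0.01520 mol
Let x = n(KCl), y = n(KBr).
Titrant: 1x + 1y = 0.01520;  mass: 74.55x + 119.00y = 1.495
Solving, x = 7.069 × 10^-3 mol, y = 8.134 × 10^-3 mol
mass of KCl = 7.069 × 10^-3 × 74.55 = 0.5270 g

0.5270 g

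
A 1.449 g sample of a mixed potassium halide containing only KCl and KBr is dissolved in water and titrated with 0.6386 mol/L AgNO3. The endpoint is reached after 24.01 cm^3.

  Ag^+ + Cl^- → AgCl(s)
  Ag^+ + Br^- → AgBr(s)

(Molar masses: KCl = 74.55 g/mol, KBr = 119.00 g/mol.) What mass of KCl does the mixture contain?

0.6299 g

n(AgNO3) = 0.02401 × 0.6386 = 0.01533 mol
Let x = n(KCl), y = n(KBr).
Titrant: 1x + 1y = 0.01533;  mass: 74.55x + 119.00y = 1.449
Solving, x = 8.450 × 10^-3 mol, y = 6.883 × 10^-3 mol
mass of KCl = 8.450 × 10^-3 × 74.55 = 0.6299 g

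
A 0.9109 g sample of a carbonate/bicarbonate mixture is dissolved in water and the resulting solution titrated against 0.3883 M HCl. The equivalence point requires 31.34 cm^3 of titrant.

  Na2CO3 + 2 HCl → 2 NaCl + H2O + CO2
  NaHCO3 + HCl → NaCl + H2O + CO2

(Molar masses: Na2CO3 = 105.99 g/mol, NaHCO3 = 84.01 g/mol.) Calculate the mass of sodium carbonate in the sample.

0.1904 g

n(HCl) = 0.03134 × 0.3883 = 0.01217 mol
Let x = n(Na2CO3), y = n(NaHCO3).
Titrant: 2x + 1y = 0.01217;  mass: 105.99x + 84.01y = 0.9109
Solving, x = 1.797 × 10^-3 mol, y = 8.576 × 10^-3 mol
mass of Na2CO3 = 1.797 × 10^-3 × 105.99 = 0.1904 g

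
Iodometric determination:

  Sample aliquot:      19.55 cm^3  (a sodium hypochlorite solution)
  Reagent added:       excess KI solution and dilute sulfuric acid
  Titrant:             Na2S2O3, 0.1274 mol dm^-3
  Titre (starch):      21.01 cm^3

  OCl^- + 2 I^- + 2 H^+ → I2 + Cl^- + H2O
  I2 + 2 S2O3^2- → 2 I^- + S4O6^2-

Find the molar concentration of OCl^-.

n(S2O3^2-) = 0.02101 × 0.1274 = 2.677 × 10^-3 mol
n(I2) = n(S2O3^2-)/2 = 1.338 × 10^-3 mol
n(OCl^-) in the aliquot = 1.338 × 10^-3 mol (1:1 ratio)
[OCl^-] = 1.338 × 10^-3 / 0.01955 = 0.06846 mol/L

0.06846 mol/L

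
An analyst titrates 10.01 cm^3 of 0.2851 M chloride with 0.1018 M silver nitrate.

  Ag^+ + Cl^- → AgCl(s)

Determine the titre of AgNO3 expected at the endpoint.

28.03 mL

n(Cl-) = 0.01001 L × 0.2851 mol/L = 2.854 × 10^-3 mol
n(AgNO3) = 2.854 × 10^-3 mol (1:1 stoichiometry)
V(AgNO3) = 2.854 × 10^-3 mol / 0.1018 mol/L = 0.02803 L = 28.03 mL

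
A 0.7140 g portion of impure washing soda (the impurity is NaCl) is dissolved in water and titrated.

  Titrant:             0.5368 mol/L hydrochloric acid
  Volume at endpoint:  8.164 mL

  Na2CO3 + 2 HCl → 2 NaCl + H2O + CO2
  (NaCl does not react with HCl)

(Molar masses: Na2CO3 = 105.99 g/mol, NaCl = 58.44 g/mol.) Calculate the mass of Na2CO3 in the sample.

n(HCl) = 0.008164 × 0.5368 = 4.382 × 10^-3 mol
Let x = n(Na2CO3), y = n(NaCl).
Titrant: 2x = 4.382 × 10^-3;  mass: 105.99x + 58.44y = 0.7140
Solving, x = 2.191 × 10^-3 mol, y = 8.244 × 10^-3 mol
mass of Na2CO3 = 2.191 × 10^-3 × 105.99 = 0.2322 g

0.2322 g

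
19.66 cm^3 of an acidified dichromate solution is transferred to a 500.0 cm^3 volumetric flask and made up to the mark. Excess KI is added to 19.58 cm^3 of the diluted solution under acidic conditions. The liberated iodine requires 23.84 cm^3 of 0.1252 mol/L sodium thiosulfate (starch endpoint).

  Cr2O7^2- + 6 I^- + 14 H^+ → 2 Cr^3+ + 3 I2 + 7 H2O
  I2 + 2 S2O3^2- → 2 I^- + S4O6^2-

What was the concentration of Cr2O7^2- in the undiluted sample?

0.6461 mol/L

n(S2O3^2-) = 0.02384 × 0.1252 = 2.985 × 10^-3 mol
n(I2) = n(S2O3^2-)/2 = 1.492 × 10^-3 mol
From the 1:3 ratio, n(Cr2O7^2-) in the aliquot = 1/3 × 1.492 × 10^-3 = 4.975 × 10^-4 mol
[Cr2O7^2-]_dilute = 4.975 × 10^-4 / 0.01958 = 0.02541 mol/L
[Cr2O7^2-]_original = 0.02541 × 500.0/19.66 = 0.6461 mol/L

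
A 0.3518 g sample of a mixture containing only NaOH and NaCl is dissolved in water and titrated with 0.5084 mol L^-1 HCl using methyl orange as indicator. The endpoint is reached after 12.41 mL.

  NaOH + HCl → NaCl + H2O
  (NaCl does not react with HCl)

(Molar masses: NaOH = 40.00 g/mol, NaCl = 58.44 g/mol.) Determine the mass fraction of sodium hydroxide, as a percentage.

n(HCl) = 0.01241 × 0.5084 = 6.309 × 10^-3 mol
Let x = n(NaOH), y = n(NaCl).
Titrant: 1x = 6.309 × 10^-3;  mass: 40.00x + 58.44y = 0.3518
Solving, x = 6.309 × 10^-3 mol, y = 1.701 × 10^-3 mol
mass of NaOH = 6.309 × 10^-3 × 40.00 = 0.2524 g
% NaOH = 0.2524 / 0.3518 × 100 = 71.74 %

71.74 %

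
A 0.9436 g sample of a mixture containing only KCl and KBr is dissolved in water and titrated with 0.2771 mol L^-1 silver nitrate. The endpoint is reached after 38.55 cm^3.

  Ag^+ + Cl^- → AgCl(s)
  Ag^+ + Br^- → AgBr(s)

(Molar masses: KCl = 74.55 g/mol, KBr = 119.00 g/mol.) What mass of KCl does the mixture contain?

0.5494 g

n(AgNO3) = 0.03855 × 0.2771 = 0.01068 mol
Let x = n(KCl), y = n(KBr).
Titrant: 1x + 1y = 0.01068;  mass: 74.55x + 119.00y = 0.9436
Solving, x = 7.370 × 10^-3 mol, y = 3.313 × 10^-3 mol
mass of KCl = 7.370 × 10^-3 × 74.55 = 0.5494 g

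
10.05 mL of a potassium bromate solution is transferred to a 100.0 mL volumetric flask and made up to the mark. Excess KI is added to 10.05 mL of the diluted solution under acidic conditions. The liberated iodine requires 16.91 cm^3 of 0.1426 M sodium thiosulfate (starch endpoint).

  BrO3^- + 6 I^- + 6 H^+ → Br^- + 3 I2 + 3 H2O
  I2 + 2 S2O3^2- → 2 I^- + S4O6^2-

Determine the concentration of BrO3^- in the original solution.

0.3979 M

n(S2O3^2-) = 0.01691 × 0.1426 = 2.411 × 10^-3 mol
n(I2) = n(S2O3^2-)/2 = 1.206 × 10^-3 mol
From the 1:3 ratio, n(BrO3^-) in the aliquot = 1/3 × 1.206 × 10^-3 = 4.019 × 10^-4 mol
[BrO3^-]_dilute = 4.019 × 10^-4 / 0.01005 = 0.03999 mol/L
[BrO3^-]_original = 0.03999 × 100.0/10.05 = 0.3979 mol/L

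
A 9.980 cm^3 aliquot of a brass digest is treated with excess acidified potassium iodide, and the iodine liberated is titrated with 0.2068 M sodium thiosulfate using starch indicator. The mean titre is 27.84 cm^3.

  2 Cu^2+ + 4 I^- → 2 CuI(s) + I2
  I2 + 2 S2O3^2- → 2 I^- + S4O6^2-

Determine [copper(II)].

n(S2O3^2-) = 0.02784 × 0.2068 = 5.757 × 10^-3 mol
n(I2) = n(S2O3^2-)/2 = 2.879 × 10^-3 mol
From the 2:1 ratio, n(Cu2+) in the aliquot = 2/1 × 2.879 × 10^-3 = 5.757 × 10^-3 mol
[Cu2+] = 5.757 × 10^-3 / 0.009980 = 0.5769 mol/L

0.5769 M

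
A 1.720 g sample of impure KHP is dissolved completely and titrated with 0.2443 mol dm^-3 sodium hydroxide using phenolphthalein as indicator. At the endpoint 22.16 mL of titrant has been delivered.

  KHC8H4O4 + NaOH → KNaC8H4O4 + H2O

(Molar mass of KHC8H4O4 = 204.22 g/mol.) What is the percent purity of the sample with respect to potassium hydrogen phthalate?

64.28 %

n(NaOH) = 0.02216 L × 0.2443 mol/L = 5.414 × 10^-3 mol
n(KHC8H4O4) = 5.414 × 10^-3 mol (1:1 ratio)
mass of KHC8H4O4 = 5.414 × 10^-3 × 204.22 g/mol = 1.106 g
% KHC8H4O4 = 1.106 / 1.720 × 100 = 64.28 %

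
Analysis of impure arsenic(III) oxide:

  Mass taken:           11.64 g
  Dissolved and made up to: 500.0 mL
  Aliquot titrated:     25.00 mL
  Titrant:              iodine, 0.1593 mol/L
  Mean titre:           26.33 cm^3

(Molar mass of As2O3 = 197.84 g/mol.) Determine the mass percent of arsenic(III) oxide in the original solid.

As2O3 + 2 I2 + 2 H2O → As2O5 + 4 HI
n(I2) per titration = 0.02633 × 0.1593 = 4.194 × 10^-3 mol
From the 1:2 ratio, n(As2O3) in each aliquot = 1/2 × 4.194 × 10^-3 = 2.097 × 10^-3 mol
n(As2O3) in the whole flask = 2.097 × 10^-3 × 500.0/25.00 = 0.04194 mol
mass of As2O3 = 0.04194 × 197.84 = 8.298 g
% As2O3 = 8.298 / 11.64 × 100 = 71.29 %

71.29 %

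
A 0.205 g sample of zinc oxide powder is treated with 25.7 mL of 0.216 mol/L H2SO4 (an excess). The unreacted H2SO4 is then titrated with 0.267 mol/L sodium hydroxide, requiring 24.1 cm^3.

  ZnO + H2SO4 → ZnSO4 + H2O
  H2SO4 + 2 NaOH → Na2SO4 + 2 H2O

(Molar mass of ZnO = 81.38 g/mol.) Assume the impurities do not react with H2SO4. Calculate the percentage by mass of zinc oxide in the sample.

92.6 %

n(H2SO4) added = 0.0257 × 0.216 = 5.55 × 10^-3 mol
n(NaOH) used in back-titration = 0.0241 × 0.267 = 6.43 × 10^-3 mol
From the 1:2 ratio, n(H2SO4) left over = 1/2 × 6.43 × 10^-3 = 3.22 × 10^-3 mol
n(H2SO4) consumed by analyte = 5.55 × 10^-3 − 3.22 × 10^-3 = 2.33 × 10^-3 mol
n(ZnO) = 2.33 × 10^-3 mol (1:1 ratio)
mass of ZnO = 2.33 × 10^-3 × 81.38 = 0.190 g
% ZnO = 0.190 / 0.205 × 100 = 92.6 %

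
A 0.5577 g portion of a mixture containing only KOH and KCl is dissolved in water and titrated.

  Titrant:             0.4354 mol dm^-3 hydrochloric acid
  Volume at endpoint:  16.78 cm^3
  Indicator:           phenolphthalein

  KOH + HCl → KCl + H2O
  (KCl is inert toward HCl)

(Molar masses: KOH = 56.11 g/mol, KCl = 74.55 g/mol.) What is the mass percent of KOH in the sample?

73.51 %

n(HCl) = 0.01678 × 0.4354 = 7.306 × 10^-3 mol
Let x = n(KOH), y = n(KCl).
Titrant: 1x = 7.306 × 10^-3;  mass: 56.11x + 74.55y = 0.5577
Solving, x = 7.306 × 10^-3 mol, y = 1.982 × 10^-3 mol
mass of KOH = 7.306 × 10^-3 × 56.11 = 0.4099 g
% KOH = 0.4099 / 0.5577 × 100 = 73.51 %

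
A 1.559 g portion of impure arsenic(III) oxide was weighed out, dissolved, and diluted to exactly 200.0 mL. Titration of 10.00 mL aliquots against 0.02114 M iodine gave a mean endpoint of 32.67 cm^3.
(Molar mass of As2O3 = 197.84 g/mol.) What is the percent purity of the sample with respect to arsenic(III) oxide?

As2O3 + 2 I2 + 2 H2O → As2O5 + 4 HI
n(I2) per titration = 0.03267 × 0.02114 = 6.906 × 10^-4 mol
From the 1:2 ratio, n(As2O3) in each aliquot = 1/2 × 6.906 × 10^-4 = 3.453 × 10^-4 mol
n(As2O3) in the whole flask = 3.453 × 10^-4 × 200.0/10.00 = 6.906 × 10^-3 mol
mass of As2O3 = 6.906 × 10^-3 × 197.84 = 1.366 g
% As2O3 = 1.366 / 1.559 × 100 = 87.64 %

87.64 %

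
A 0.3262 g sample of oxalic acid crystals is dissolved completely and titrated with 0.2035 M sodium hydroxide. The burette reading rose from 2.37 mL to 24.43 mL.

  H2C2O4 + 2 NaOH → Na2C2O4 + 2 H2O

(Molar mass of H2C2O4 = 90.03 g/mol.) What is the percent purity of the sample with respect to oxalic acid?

61.95 %

n(NaOH) = 0.02206 L × 0.2035 mol/L = 4.489 × 10^-3 mol
From the 1:2 ratio, n(H2C2O4) = 1/2 × 4.489 × 10^-3 = 2.245 × 10^-3 mol
mass of H2C2O4 = 2.245 × 10^-3 × 90.03 g/mol = 0.2021 g
% H2C2O4 = 0.2021 / 0.3262 × 100 = 61.95 %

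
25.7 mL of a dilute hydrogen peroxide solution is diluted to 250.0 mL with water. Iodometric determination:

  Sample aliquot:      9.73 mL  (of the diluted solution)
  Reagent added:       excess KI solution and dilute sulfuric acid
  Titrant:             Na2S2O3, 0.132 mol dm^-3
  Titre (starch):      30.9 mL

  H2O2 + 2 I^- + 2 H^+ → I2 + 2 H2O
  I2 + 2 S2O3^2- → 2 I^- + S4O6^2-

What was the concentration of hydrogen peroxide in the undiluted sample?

n(S2O3^2-) = 0.0309 × 0.132 = 4.08 × 10^-3 mol
n(I2) = n(S2O3^2-)/2 = 2.04 × 10^-3 mol
n(H2O2) in the aliquot = 2.04 × 10^-3 mol (1:1 ratio)
[H2O2]_dilute = 2.04 × 10^-3 / 0.00973 = 0.210 mol/L
[H2O2]_original = 0.210 × 250.0/25.7 = 2.04 mol/L

2.04 mol/L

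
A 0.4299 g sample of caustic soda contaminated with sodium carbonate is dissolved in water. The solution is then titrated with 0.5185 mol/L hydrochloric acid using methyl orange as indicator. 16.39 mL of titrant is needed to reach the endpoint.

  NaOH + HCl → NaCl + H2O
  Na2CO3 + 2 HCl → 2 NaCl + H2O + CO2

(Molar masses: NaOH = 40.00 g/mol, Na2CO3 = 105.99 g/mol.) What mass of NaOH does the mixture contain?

0.06299 g

n(HCl) = 0.01639 × 0.5185 = 8.498 × 10^-3 mol
Let x = n(NaOH), y = n(Na2CO3).
Titrant: 1x + 2y = 8.498 × 10^-3;  mass: 40.00x + 105.99y = 0.4299
Solving, x = 1.575 × 10^-3 mol, y = 3.462 × 10^-3 mol
mass of NaOH = 1.575 × 10^-3 × 40.00 = 0.06299 g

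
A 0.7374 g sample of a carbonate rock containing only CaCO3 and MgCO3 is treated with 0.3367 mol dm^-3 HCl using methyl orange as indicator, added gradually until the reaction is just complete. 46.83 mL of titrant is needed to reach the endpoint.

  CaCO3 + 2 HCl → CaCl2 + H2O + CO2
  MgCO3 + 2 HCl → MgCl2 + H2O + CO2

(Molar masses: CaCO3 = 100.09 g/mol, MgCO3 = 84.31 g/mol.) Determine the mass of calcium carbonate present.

n(HCl) = 0.04683 × 0.3367 = 0.01577 mol
Let x = n(CaCO3), y = n(MgCO3).
Titrant: 2x + 2y = 0.01577;  mass: 100.09x + 84.31y = 0.7374
Solving, x = 4.608 × 10^-3 mol, y = 3.276 × 10^-3 mol
mass of CaCO3 = 4.608 × 10^-3 × 100.09 = 0.4612 g

0.4612 g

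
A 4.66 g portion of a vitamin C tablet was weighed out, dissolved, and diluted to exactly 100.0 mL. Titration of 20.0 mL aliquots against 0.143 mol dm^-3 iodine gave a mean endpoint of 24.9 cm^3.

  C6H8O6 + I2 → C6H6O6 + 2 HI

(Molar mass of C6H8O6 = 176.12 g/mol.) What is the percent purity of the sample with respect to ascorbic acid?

n(I2) per titration = 0.0249 × 0.143 = 3.56 × 10^-3 mol
n(C6H8O6) in each aliquot = 3.56 × 10^-3 mol (1:1 ratio)
n(C6H8O6) in the whole flask = 3.56 × 10^-3 × 100.0/20.0 = 0.0178 mol
mass of C6H8O6 = 0.0178 × 176.12 = 3.14 g
% C6H8O6 = 3.14 / 4.66 × 100 = 67.3 %

67.3 %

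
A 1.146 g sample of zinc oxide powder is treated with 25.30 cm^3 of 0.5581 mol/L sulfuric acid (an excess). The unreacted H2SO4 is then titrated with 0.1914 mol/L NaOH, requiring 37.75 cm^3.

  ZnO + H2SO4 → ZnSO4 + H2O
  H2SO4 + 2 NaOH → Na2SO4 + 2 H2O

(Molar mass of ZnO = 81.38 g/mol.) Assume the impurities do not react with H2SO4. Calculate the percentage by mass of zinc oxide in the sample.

74.61 %

n(H2SO4) added = 0.02530 × 0.5581 = 0.01412 mol
n(NaOH) used in back-titration = 0.03775 × 0.1914 = 7.225 × 10^-3 mol
From the 1:2 ratio, n(H2SO4) left over = 1/2 × 7.225 × 10^-3 = 3.613 × 10^-3 mol
n(H2SO4) consumed by analyte = 0.01412 − 3.613 × 10^-3 = 0.01051 mol
n(ZnO) = 0.01051 mol (1:1 ratio)
mass of ZnO = 0.01051 × 81.38 = 0.8551 g
% ZnO = 0.8551 / 1.146 × 100 = 74.61 %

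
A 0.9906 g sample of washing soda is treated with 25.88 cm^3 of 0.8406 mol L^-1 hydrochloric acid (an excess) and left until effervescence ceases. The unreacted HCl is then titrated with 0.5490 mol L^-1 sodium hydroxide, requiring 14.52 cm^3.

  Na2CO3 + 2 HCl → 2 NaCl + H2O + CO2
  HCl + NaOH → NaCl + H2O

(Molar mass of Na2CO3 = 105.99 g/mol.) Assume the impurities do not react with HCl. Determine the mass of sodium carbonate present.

n(HCl) added = 0.02588 × 0.8406 = 0.02175 mol
n(NaOH) used in back-titration = 0.01452 × 0.5490 = 7.971 × 10^-3 mol
n(HCl) left over = 7.971 × 10^-3 mol (1:1 ratio)
n(HCl) consumed by analyte = 0.02175 − 7.971 × 10^-3 = 0.01378 mol
From the 1:2 ratio, n(Na2CO3) = 1/2 × 0.01378 = 6.892 × 10^-3 mol
mass of Na2CO3 = 6.892 × 10^-3 × 105.99 = 0.7304 g

0.7304 g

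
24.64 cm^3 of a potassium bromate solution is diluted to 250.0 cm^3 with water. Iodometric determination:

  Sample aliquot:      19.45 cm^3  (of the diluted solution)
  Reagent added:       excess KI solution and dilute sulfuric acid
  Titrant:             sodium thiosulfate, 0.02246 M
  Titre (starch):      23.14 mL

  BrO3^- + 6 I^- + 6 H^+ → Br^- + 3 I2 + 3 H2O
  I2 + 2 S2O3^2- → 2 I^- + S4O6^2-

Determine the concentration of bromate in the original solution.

n(S2O3^2-) = 0.02314 × 0.02246 = 5.197 × 10^-4 mol
n(I2) = n(S2O3^2-)/2 = 2.599 × 10^-4 mol
From the 1:3 ratio, n(BrO3^-) in the aliquot = 1/3 × 2.599 × 10^-4 = 8.662 × 10^-5 mol
[BrO3^-]_dilute = 8.662 × 10^-5 / 0.01945 = 0.004454 mol/L
[BrO3^-]_original = 0.004454 × 250.0/24.64 = 0.04519 mol/L

0.04519 M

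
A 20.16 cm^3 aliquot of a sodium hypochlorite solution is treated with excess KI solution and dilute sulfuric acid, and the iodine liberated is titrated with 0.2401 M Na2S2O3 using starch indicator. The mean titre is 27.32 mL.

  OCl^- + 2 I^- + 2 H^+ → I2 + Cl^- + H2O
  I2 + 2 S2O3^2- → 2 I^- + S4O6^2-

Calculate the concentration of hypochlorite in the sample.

n(S2O3^2-) = 0.02732 × 0.2401 = 6.560 × 10^-3 mol
n(I2) = n(S2O3^2-)/2 = 3.280 × 10^-3 mol
n(OCl^-) in the aliquot = 3.280 × 10^-3 mol (1:1 ratio)
[OCl^-] = 3.280 × 10^-3 / 0.02016 = 0.1627 mol/L

0.1627 M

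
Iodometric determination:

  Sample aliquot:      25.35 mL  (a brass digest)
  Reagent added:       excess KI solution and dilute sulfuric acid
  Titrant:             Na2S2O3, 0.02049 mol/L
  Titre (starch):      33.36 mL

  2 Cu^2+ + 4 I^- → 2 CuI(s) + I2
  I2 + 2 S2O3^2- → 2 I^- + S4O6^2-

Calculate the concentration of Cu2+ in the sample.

0.02696 mol/L

n(S2O3^2-) = 0.03336 × 0.02049 = 6.835 × 10^-4 mol
n(I2) = n(S2O3^2-)/2 = 3.418 × 10^-4 mol
From the 2:1 ratio, n(Cu2+) in the aliquot = 2/1 × 3.418 × 10^-4 = 6.835 × 10^-4 mol
[Cu2+] = 6.835 × 10^-4 / 0.02535 = 0.02696 mol/L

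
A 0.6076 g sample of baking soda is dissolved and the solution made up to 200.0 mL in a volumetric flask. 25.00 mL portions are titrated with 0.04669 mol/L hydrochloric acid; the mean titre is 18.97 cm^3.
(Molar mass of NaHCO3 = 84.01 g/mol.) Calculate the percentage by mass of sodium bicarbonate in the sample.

97.97 %

NaHCO3 + HCl → NaCl + H2O + CO2
n(HCl) per titration = 0.01897 × 0.04669 = 8.857 × 10^-4 mol
n(NaHCO3) in each aliquot = 8.857 × 10^-4 mol (1:1 ratio)
n(NaHCO3) in the whole flask = 8.857 × 10^-4 × 200.0/25.00 = 7.086 × 10^-3 mol
mass of NaHCO3 = 7.086 × 10^-3 × 84.01 = 0.5953 g
% NaHCO3 = 0.5953 / 0.6076 × 100 = 97.97 %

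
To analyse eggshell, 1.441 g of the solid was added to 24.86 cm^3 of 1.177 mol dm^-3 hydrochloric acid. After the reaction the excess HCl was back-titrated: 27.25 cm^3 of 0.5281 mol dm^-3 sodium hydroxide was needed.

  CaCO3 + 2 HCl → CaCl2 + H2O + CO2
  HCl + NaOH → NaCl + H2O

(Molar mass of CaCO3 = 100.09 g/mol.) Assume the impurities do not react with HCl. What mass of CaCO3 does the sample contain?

0.7441 g

n(HCl) added = 0.02486 × 1.177 = 0.02926 mol
n(NaOH) used in back-titration = 0.02725 × 0.5281 = 0.01439 mol
n(HCl) left over = 0.01439 mol (1:1 ratio)
n(HCl) consumed by analyte = 0.02926 − 0.01439 = 0.01487 mol
From the 1:2 ratio, n(CaCO3) = 1/2 × 0.01487 = 7.435 × 10^-3 mol
mass of CaCO3 = 7.435 × 10^-3 × 100.09 = 0.7441 g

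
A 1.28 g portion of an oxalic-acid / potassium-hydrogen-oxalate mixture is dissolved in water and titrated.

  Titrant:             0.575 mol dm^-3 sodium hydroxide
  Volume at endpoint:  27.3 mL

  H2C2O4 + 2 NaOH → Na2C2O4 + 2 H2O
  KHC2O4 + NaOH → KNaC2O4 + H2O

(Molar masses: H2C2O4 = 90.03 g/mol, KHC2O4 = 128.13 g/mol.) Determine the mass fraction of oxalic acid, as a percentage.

30.9 %

n(NaOH) = 0.0273 × 0.575 = 0.0157 mol
Let x = n(H2C2O4), y = n(KHC2O4).
Titrant: 2x + 1y = 0.0157;  mass: 90.03x + 128.13y = 1.28
Solving, x = 4.40 × 10^-3 mol, y = 6.90 × 10^-3 mol
mass of H2C2O4 = 4.40 × 10^-3 × 90.03 = 0.396 g
% H2C2O4 = 0.396 / 1.28 × 100 = 30.9 %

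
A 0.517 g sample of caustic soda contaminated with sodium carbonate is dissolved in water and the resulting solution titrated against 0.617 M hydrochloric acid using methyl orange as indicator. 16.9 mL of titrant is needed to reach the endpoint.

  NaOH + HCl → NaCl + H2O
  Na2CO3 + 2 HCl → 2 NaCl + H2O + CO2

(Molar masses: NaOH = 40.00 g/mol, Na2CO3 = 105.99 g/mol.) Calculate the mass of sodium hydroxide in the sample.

0.110 g

n(HCl) = 0.0169 × 0.617 = 0.0104 mol
Let x = n(NaOH), y = n(Na2CO3).
Titrant: 1x + 2y = 0.0104;  mass: 40.00x + 105.99y = 0.517
Solving, x = 2.74 × 10^-3 mol, y = 3.84 × 10^-3 mol
mass of NaOH = 2.74 × 10^-3 × 40.00 = 0.110 g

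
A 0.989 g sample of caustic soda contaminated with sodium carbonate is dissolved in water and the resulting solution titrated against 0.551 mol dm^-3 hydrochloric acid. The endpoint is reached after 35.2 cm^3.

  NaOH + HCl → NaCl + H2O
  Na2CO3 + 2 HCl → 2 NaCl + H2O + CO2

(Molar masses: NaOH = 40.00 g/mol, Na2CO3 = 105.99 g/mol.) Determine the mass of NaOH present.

n(HCl) = 0.0352 × 0.551 = 0.0194 mol
Let x = n(NaOH), y = n(Na2CO3).
Titrant: 1x + 2y = 0.0194;  mass: 40.00x + 105.99y = 0.989
Solving, x = 2.99 × 10^-3 mol, y = 8.20 × 10^-3 mol
mass of NaOH = 2.99 × 10^-3 × 40.00 = 0.120 g

0.120 g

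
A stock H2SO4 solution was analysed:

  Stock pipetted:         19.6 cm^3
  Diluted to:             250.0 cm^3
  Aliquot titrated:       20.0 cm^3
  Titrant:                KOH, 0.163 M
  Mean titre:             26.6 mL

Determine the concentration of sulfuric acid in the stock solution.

1.38 M

H2SO4 + 2 KOH → K2SO4 + 2 H2O
n(KOH) = 0.0266 × 0.163 = 4.34 × 10^-3 mol
From the 1:2 ratio, n(H2SO4) in the aliquot = 1/2 × 4.34 × 10^-3 = 2.17 × 10^-3 mol
[H2SO4]_dilute = 2.17 × 10^-3 / 0.0200 = 0.108 mol/L
Dilution factor = 250.0 / 19.6 = 12.76
[H2SO4]_stock = 0.108 × 12.76 = 1.38 mol/L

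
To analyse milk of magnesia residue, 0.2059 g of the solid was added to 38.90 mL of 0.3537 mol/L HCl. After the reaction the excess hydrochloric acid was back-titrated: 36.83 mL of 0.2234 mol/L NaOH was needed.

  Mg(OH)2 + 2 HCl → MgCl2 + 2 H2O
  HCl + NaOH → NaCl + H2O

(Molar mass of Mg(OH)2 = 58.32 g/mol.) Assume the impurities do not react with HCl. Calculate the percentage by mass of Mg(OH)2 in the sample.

n(HCl) added = 0.03890 × 0.3537 = 0.01376 mol
n(NaOH) used in back-titration = 0.03683 × 0.2234 = 8.228 × 10^-3 mol
n(HCl) left over = 8.228 × 10^-3 mol (1:1 ratio)
n(HCl) consumed by analyte = 0.01376 − 8.228 × 10^-3 = 5.531 × 10^-3 mol
From the 1:2 ratio, n(Mg(OH)2) = 1/2 × 5.531 × 10^-3 = 2.766 × 10^-3 mol
mass of Mg(OH)2 = 2.766 × 10^-3 × 58.32 = 0.1613 g
% Mg(OH)2 = 0.1613 / 0.2059 × 100 = 78.33 %

78.33 %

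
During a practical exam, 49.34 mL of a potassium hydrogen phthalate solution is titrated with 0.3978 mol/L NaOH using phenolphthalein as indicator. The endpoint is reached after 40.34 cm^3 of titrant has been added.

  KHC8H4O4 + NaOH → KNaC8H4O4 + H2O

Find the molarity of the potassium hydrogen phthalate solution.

n(NaOH) = 0.04034 L × 0.3978 mol/L = 0.01605 mol
n(KHC8H4O4) = 0.01605 mol (1:1 mole ratio)
[KHC8H4O4] = 0.01605 mol / 0.04934 L = 0.3252 mol/L

0.3252 mol/L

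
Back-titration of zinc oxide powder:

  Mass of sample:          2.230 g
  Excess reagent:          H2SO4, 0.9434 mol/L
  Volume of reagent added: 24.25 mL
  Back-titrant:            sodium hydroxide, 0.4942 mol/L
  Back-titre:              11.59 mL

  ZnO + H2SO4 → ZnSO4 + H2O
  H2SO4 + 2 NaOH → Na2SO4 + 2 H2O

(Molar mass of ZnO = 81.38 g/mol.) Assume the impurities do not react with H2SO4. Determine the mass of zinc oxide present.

1.629 g

n(H2SO4) added = 0.02425 × 0.9434 = 0.02288 mol
n(NaOH) used in back-titration = 0.01159 × 0.4942 = 5.728 × 10^-3 mol
From the 1:2 ratio, n(H2SO4) left over = 1/2 × 5.728 × 10^-3 = 2.864 × 10^-3 mol
n(H2SO4) consumed by analyte = 0.02288 − 2.864 × 10^-3 = 0.02001 mol
n(ZnO) = 0.02001 mol (1:1 ratio)
mass of ZnO = 0.02001 × 81.38 = 1.629 g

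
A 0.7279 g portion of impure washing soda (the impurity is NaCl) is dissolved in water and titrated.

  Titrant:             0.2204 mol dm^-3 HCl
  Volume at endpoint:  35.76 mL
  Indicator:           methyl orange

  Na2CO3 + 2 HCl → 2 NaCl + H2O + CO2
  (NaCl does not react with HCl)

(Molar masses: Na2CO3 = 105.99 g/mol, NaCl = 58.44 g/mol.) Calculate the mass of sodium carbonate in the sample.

0.4177 g

n(HCl) = 0.03576 × 0.2204 = 7.882 × 10^-3 mol
Let x = n(Na2CO3), y = n(NaCl).
Titrant: 2x = 7.882 × 10^-3;  mass: 105.99x + 58.44y = 0.7279
Solving, x = 3.941 × 10^-3 mol, y = 5.308 × 10^-3 mol
mass of Na2CO3 = 3.941 × 10^-3 × 105.99 = 0.4177 g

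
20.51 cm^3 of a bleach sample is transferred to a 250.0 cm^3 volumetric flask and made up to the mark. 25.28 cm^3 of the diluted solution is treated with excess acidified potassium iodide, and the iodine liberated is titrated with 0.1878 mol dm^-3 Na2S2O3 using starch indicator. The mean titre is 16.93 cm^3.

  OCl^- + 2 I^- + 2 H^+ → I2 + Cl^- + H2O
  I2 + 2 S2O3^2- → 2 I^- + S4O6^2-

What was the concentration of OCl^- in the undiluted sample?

0.7665 mol/L

n(S2O3^2-) = 0.01693 × 0.1878 = 3.179 × 10^-3 mol
n(I2) = n(S2O3^2-)/2 = 1.590 × 10^-3 mol
n(OCl^-) in the aliquot = 1.590 × 10^-3 mol (1:1 ratio)
[OCl^-]_dilute = 1.590 × 10^-3 / 0.02528 = 0.06288 mol/L
[OCl^-]_original = 0.06288 × 250.0/20.51 = 0.7665 mol/L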